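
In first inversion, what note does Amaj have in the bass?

C♯

Amaj in root position is A–C♯–E.
First inversion places the third in the bass, which is C♯.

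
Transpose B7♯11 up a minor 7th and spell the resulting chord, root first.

A – C♯ – E – G – D♯

Transposed root: B → A (minor 7th up). So we spell A dominant seventh sharp eleven:
- root: A
- major 3rd: C♯
- perfect 5th: E
- minor 7th: G
- augmented 11th: D♯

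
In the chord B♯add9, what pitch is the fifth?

B♯add9 is built on B#; its 5th is a perfect 5th above the root.
A fifth above B uses the letter F, and the perfect 5th above B# is F##.

F##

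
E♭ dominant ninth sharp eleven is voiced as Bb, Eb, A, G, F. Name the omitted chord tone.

Db

E♭ dominant ninth sharp eleven = Eb, G, Bb, Db, F, A. The voicing lacks the 7th (minor 7th), Db.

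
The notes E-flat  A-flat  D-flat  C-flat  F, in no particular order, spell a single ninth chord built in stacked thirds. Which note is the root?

D-flat

Stacking in thirds gives D-flat – F – A-flat – C-flat – E-flat, so D-flat is the root — D-flat dominant ninth.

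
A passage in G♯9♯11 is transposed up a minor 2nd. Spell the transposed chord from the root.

A, C#, E, G, B, D#

A minor 2nd up from G# is A, so the new chord is A dominant ninth sharp eleven.
Root: A
Major 3rd (3rd): C#
Perfect 5th (5th): E
Minor 7th (7th): G
Major 9th (9th): B
Augmented 11th (11th): D#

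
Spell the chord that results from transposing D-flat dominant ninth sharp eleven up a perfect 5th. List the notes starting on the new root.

Ab – C – Eb – Gb – Bb – D

Db up a perfect 5th → Ab. New chord: Ab dominant ninth sharp eleven.
Ab — root
C — major 3rd
Eb — perfect 5th
Gb — minor 7th
Bb — major 9th
D — augmented 11th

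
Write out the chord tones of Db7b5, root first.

Db, F, Abb, Cb

Db7b5: dominant seventh flat five on Db.
root → Db
3rd (major 3rd) → F
5th (diminished 5th) → Abb
7th (minor 7th) → Cb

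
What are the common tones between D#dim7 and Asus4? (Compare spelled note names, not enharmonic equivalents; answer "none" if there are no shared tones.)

A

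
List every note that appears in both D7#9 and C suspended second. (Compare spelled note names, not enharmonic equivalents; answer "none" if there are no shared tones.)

D, C

D7#9: D F# A C E#
C suspended second: C D G
Common to both → D, C.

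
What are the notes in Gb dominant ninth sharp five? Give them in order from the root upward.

G-flat, B-flat, D, F-flat, A-flat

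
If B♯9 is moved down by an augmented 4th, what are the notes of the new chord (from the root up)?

F♯ – A♯ – C♯ – E – G♯

Transposed root: B♯ → F♯ (augmented 4th down). So we spell F♯ dominant ninth:
Root: F♯
Major 3rd (3rd): A♯
Perfect 5th (5th): C♯
Minor 7th (7th): E
Major 9th (9th): G♯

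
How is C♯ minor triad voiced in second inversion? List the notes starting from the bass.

C♯ minor triad = C#–E–G#; second inversion → fifth (G#) lowest.

G#  C#  E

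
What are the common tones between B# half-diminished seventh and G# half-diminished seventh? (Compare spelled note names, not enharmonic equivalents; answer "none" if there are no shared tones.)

F-sharp

B# half-diminished seventh: B-sharp D-sharp F-sharp A-sharp
G# half-diminished seventh: G-sharp B D F-sharp
Common to both → F-sharp.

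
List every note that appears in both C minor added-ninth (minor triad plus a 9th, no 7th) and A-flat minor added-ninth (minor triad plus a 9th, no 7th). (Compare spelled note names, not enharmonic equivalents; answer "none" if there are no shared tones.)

Eb

C minor added-ninth = C, Eb, G, D.
A-flat minor added-ninth = Ab, Cb, Eb, Bb.
Shared: Eb.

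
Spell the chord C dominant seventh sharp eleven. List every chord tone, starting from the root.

C, E, G, B-flat, F-sharp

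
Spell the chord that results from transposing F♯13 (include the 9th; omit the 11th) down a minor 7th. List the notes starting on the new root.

F# down a minor 7th → G#. New chord: G# dominant thirteenth.
- root: G#
- major 3rd: B#
- perfect 5th: D#
- minor 7th: F#
- major 9th: A#
- major 13th: E#

G#  B#  D#  F#  A#  E#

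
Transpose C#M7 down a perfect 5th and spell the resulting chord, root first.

F#, A#, C#, E#

C# down a perfect 5th → F#. New chord: F# major seventh.
Root: F#
Major 3rd (3rd): A#
Perfect 5th (5th): C#
Major 7th (7th): E#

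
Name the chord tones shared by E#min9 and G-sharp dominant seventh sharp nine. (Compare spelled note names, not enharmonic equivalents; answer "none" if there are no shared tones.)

G#, B#, D#

E#min9 = E#, G#, B#, D#, F##.
G-sharp dominant seventh sharp nine = G#, B#, D#, F#, A##.
Shared: G#, B#, D#.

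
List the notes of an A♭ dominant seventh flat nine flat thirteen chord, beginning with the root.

A♭ dominant seventh flat nine flat thirteen is a dominant seventh flat nine flat thirteen built on Ab.
Root: Ab
Major 3rd (3rd): C
Perfect 5th (5th): Eb
Minor 7th (7th): Gb
Minor 9th (9th): Bbb
Minor 13th (13th): Fb

Ab C Eb Gb Bbb Fb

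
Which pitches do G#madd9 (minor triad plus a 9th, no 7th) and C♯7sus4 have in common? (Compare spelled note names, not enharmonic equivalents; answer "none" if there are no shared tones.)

G#madd9 = G#, B, D#, A#.
C♯7sus4 = C#, F#, G#, B.
Shared: G#, B.

G# – B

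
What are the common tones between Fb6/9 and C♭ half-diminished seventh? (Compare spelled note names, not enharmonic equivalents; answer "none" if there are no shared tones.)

Cb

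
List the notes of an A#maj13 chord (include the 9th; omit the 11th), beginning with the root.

A#, C##, E#, G##, B#, F##

Root A#, quality major thirteenth:
- root: A#
- major 3rd: C##
- perfect 5th: E#
- major 7th: G##
- major 9th: B#
- major 13th: F##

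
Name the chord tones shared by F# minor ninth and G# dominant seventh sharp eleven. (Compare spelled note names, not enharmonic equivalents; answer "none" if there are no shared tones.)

F-sharp, G-sharp

F# minor ninth = F-sharp, A, C-sharp, E, G-sharp.
G# dominant seventh sharp eleven = G-sharp, B-sharp, D-sharp, F-sharp, C-double-sharp.
Shared: F-sharp, G-sharp.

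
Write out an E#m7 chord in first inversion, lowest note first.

In root position, E#m7 is E#–G#–B#–D#.
First inversion puts the third (G#) in the bass.

G#  B#  D#  E#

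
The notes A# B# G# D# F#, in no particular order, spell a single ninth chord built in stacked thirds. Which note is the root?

Arranged so that each adjacent pair is a third by letter name: G# – B# – D# – F# – A#.
The bottom of that stack, G#, is the root (this is G# dominant ninth).

G#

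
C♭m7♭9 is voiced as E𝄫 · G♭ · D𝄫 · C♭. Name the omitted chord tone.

B𝄫

The full C♭m7♭9 chord is C♭, E𝄫, G♭, B𝄫, D𝄫.
Comparing with the voicing, the minor 7th (7th) — B𝄫 — is absent.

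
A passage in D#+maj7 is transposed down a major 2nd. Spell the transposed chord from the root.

C# E# G## B#

A major 2nd down from D# is C#, so the new chord is C# augmented major seventh.
- root: C#
- major 3rd: E#
- augmented 5th: G##
- major 7th: B#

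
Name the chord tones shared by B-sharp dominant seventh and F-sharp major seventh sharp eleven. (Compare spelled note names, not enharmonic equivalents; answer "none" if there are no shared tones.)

B#, A#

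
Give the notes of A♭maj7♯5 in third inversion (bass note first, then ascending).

G  A♭  C  E

A♭maj7♯5 = A♭–C–E–G; third inversion → seventh (G) lowest.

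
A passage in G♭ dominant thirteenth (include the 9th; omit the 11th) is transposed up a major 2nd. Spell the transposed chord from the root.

A major 2nd up from G-flat is A-flat, so the new chord is A-flat dominant thirteenth.
Root: A-flat
Major 3rd (3rd): C
Perfect 5th (5th): E-flat
Minor 7th (7th): G-flat
Major 9th (9th): B-flat
Major 13th (13th): F

A-flat  C  E-flat  G-flat  B-flat  F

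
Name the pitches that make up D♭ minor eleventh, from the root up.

D♭ minor eleventh is a minor eleventh built on D-flat.
root → D-flat
3rd (minor 3rd) → F-flat
5th (perfect 5th) → A-flat
7th (minor 7th) → C-flat
9th (major 9th) → E-flat
11th (perfect 11th) → G-flat

D-flat – F-flat – A-flat – C-flat – E-flat – G-flat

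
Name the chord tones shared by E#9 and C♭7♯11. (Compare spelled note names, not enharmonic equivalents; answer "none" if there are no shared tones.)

none

E#9: E# G## B# D# F##
C♭7♯11: Cb Eb Gb Bbb F
Common to both → none.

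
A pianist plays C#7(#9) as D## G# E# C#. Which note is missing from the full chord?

C#7(#9) = C#, E#, G#, B, D##. The voicing lacks the 7th (minor 7th), B.

B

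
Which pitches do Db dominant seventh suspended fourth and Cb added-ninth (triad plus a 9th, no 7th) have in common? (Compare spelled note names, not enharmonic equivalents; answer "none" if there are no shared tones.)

Db dominant seventh suspended fourth = D-flat, G-flat, A-flat, C-flat.
Cb added-ninth = C-flat, E-flat, G-flat, D-flat.
Shared: D-flat, G-flat, C-flat.

D-flat  G-flat  C-flat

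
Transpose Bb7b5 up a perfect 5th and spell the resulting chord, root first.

F  A  Cb  Eb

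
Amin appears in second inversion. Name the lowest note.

Amin = A–C–E. Second inversion → fifth in the bass = E.

E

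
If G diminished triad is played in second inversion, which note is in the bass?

Db

G diminished triad = G–Bb–Db. Second inversion → fifth in the bass = Db.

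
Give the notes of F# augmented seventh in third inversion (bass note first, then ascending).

E F-sharp A-sharp C-double-sharp

F# augmented seventh = F-sharp–A-sharp–C-double-sharp–E; third inversion → seventh (E) lowest.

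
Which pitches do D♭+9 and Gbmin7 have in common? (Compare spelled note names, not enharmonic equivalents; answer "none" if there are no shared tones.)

Db

D♭+9 = Db, F, A, Cb, Eb.
Gbmin7 = Gb, Bbb, Db, Fb.
Shared: Db.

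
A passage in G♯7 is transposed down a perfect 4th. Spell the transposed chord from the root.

D♯, F𝄪, A♯, C♯

G♯ down a perfect 4th → D♯. New chord: D♯ dominant seventh.
Root: D♯
Major 3rd (3rd): F𝄪
Perfect 5th (5th): A♯
Minor 7th (7th): C♯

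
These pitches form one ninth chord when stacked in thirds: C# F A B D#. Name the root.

Stacking in thirds gives B – D# – F – A – C#, so B is the root — B dominant ninth flat five.

B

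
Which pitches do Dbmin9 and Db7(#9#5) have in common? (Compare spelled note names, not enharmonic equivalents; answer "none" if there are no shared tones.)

Dbmin9 = Db, Fb, Ab, Cb, Eb.
Db7(#9#5) = Db, F, A, Cb, E.
Shared: Db, Cb.

Db Cb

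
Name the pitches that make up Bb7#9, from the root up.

Root Bb, quality dominant seventh sharp nine:
Bb — root
D — major 3rd
F — perfect 5th
Ab — minor 7th
C# — augmented 9th

Bb – D – F – Ab – C#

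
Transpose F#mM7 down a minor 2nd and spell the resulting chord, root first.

E#  G#  B#  D##

F# down a minor 2nd → E#. New chord: E# minor-major seventh.
E# — root
G# — minor 3rd
B# — perfect 5th
D## — major 7th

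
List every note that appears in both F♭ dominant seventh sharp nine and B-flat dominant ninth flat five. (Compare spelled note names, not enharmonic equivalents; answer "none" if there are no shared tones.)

F♭ dominant seventh sharp nine = F-flat, A-flat, C-flat, E-double-flat, G.
B-flat dominant ninth flat five = B-flat, D, F-flat, A-flat, C.
Shared: F-flat, A-flat.

F-flat  A-flat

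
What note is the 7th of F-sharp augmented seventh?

F-sharp augmented seventh is built on F-sharp; its 7th is a minor 7th above the root.
A seventh above F uses the letter E, and the minor 7th above F-sharp is E.

E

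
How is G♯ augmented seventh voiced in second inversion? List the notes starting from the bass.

D-double-sharp, F-sharp, G-sharp, B-sharp

G♯ augmented seventh = G-sharp–B-sharp–D-double-sharp–F-sharp; second inversion → fifth (D-double-sharp) lowest.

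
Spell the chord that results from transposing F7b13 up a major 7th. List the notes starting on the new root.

Transposed root: F → E (major 7th up). So we spell E dominant seventh flat thirteen:
- root: E
- major 3rd: G#
- perfect 5th: B
- minor 7th: D
- minor 13th: C

E  G#  B  D  C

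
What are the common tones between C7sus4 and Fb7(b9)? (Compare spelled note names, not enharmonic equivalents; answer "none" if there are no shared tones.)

C7sus4 = C, F, G, Bb.
Fb7(b9) = Fb, Ab, Cb, Ebb, Gbb.
Shared: none.

none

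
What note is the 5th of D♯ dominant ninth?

A#

Root of D♯ dominant ninth = D#. The 5th is a perfect 5th: D# up a perfect 5th → A#.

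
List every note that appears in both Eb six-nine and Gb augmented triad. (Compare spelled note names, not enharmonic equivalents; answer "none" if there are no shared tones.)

B-flat

Eb six-nine: E-flat G B-flat C F
Gb augmented triad: G-flat B-flat D
Common to both → B-flat.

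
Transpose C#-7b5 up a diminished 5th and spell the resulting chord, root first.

C# up a diminished 5th → G. New chord: G half-diminished seventh.
G — root
Bb — minor 3rd
Db — diminished 5th
F — minor 7th

G  Bb  Db  F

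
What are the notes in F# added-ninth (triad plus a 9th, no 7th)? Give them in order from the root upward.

F-sharp A-sharp C-sharp G-sharp

F# added-ninth is an added-ninth built on F-sharp.
- root: F-sharp
- major 3rd: A-sharp
- perfect 5th: C-sharp
- major 9th: G-sharp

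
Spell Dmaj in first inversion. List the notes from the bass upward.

In root position, Dmaj is D–F#–A.
First inversion puts the third (F#) in the bass.

F# – A – D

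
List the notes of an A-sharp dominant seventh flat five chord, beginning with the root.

Root A-sharp, quality dominant seventh flat five:
A-sharp — root
C-double-sharp — major 3rd
E — diminished 5th
G-sharp — minor 7th

A-sharp  C-double-sharp  E  G-sharp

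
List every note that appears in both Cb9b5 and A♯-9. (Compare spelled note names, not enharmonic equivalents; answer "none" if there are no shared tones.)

none

Cb9b5 = Cb, Eb, Gbb, Bbb, Db.
A♯-9 = A#, C#, E#, G#, B#.
Shared: none.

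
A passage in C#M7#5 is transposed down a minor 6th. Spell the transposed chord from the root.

E#  G##  B##  D##

Transposed root: C# → E# (minor 6th down). So we spell E# augmented major seventh:
root → E#
3rd (major 3rd) → G##
5th (augmented 5th) → B##
7th (major 7th) → D##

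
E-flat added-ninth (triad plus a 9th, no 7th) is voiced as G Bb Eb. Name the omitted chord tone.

The full E-flat added-ninth chord is Eb, G, Bb, F.
Comparing with the voicing, the major 9th (9th) — F — is absent.

F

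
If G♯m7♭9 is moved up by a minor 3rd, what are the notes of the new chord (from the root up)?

A minor 3rd up from G# is B, so the new chord is B minor seventh flat nine.
Root: B
Minor 3rd (3rd): D
Perfect 5th (5th): F#
Minor 7th (7th): A
Minor 9th (9th): C

B – D – F# – A – C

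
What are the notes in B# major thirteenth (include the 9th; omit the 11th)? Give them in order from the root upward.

B# major thirteenth: major thirteenth on B#.
root → B#
3rd (major 3rd) → D##
5th (perfect 5th) → F##
7th (major 7th) → A##
9th (major 9th) → C##
13th (major 13th) → G##

B# – D## – F## – A## – C## – G##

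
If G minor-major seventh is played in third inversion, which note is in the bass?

F#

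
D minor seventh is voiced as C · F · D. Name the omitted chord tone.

A

The full D minor seventh chord is D, F, A, C.
Comparing with the voicing, the perfect 5th (5th) — A — is absent.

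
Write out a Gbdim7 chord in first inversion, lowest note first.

In root position, Gbdim7 is Gb–Bbb–Dbb–Fbb.
First inversion puts the third (Bbb) in the bass.

Bbb Dbb Fbb Gb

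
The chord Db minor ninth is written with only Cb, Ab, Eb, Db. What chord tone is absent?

The full Db minor ninth chord is Db, Fb, Ab, Cb, Eb.
Comparing with the voicing, the minor 3rd (3rd) — Fb — is absent.

Fb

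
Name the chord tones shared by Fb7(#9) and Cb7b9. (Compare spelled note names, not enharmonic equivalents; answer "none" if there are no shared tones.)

Fb7(#9): F♭ A♭ C♭ E𝄫 G
Cb7b9: C♭ E♭ G♭ B𝄫 D𝄫
Common to both → C♭.

C♭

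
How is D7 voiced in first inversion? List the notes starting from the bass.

D7 = D–F#–A–C; first inversion → third (F#) lowest.

F#, A, C, D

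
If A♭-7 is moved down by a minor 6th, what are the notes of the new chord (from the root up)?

C – Eb – G – Bb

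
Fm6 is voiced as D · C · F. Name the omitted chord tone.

Fm6 = F, Ab, C, D. The voicing lacks the 3rd (minor 3rd), Ab.

Ab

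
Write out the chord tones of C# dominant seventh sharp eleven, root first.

C# E# G# B F##

C# dominant seventh sharp eleven is a dominant seventh sharp eleven built on C#.
root → C#
3rd (major 3rd) → E#
5th (perfect 5th) → G#
7th (minor 7th) → B
11th (augmented 11th) → F##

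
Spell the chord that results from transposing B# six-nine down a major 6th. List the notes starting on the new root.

Transposed root: B# → D# (major 6th down). So we spell D# six-nine:
Root: D#
Major 3rd (3rd): F##
Perfect 5th (5th): A#
Major 6th (6th): B#
Major 9th (9th): E#

D#, F##, A#, B#, E#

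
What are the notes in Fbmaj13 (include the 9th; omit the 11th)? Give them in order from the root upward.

Fb  Ab  Cb  Eb  Gb  Db

Root Fb, quality major thirteenth:
- root: Fb
- major 3rd: Ab
- perfect 5th: Cb
- major 7th: Eb
- major 9th: Gb
- major 13th: Db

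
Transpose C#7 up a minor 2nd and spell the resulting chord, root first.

D, F♯, A, C

A minor 2nd up from C♯ is D, so the new chord is D dominant seventh.
root → D
3rd (major 3rd) → F♯
5th (perfect 5th) → A
7th (minor 7th) → C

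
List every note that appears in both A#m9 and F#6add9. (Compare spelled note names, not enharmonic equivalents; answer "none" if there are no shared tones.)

A#m9: A# C# E# G# B#
F#6add9: F# A# C# D# G#
Common to both → A#, C#, G#.

A#, C#, G#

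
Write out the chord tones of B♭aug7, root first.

Bb, D, F#, Ab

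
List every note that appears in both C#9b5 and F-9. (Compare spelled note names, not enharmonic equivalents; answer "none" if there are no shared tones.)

G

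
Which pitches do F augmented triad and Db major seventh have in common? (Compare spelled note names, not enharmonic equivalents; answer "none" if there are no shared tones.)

F augmented triad: F A C-sharp
Db major seventh: D-flat F A-flat C
Common to both → F.

F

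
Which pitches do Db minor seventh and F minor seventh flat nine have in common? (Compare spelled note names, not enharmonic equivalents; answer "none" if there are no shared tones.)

Db minor seventh: D-flat F-flat A-flat C-flat
F minor seventh flat nine: F A-flat C E-flat G-flat
Common to both → A-flat.

A-flat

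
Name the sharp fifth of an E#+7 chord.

E#+7 is built on E#; its 5th is an augmented 5th above the root.
A fifth above E uses the letter B, and the augmented 5th above E# is B##.

B##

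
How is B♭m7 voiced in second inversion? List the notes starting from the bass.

In root position, B♭m7 is Bb–Db–F–Ab.
Second inversion puts the fifth (F) in the bass.

F  Ab  Bb  Db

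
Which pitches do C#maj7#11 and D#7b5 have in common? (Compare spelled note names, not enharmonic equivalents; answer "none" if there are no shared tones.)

C# F##

C#maj7#11 = C#, E#, G#, B#, F##.
D#7b5 = D#, F##, A, C#.
Shared: C#, F##.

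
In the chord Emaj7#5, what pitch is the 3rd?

G#

Root of Emaj7#5 = E. The 3rd is a major 3rd: E up a major 3rd → G#.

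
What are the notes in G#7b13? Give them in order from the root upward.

G#, B#, D#, F#, E

G#7b13: dominant seventh flat thirteen on G#.
Root: G#
Major 3rd (3rd): B#
Perfect 5th (5th): D#
Minor 7th (7th): F#
Minor 13th (13th): E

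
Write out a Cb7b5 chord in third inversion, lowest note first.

Bbb, Cb, Eb, Gbb

In root position, Cb7b5 is Cb–Eb–Gbb–Bbb.
Third inversion puts the seventh (Bbb) in the bass.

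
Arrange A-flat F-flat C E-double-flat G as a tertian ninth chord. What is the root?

Stacking in thirds gives F-flat – A-flat – C – E-double-flat – G, so F-flat is the root — F-flat dominant seventh sharp nine sharp five.

F-flat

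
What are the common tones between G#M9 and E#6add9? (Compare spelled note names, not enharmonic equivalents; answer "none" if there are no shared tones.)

B# – F##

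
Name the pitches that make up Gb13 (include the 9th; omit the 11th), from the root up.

Gb, Bb, Db, Fb, Ab, Eb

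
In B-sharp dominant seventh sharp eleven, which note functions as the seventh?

A-sharp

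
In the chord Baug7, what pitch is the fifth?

Baug7 is built on B; its 5th is an augmented 5th above the root.
A fifth above B uses the letter F, and the augmented 5th above B is F##.

F##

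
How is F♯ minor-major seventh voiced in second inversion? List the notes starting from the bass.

C-sharp  E-sharp  F-sharp  A

F♯ minor-major seventh = F-sharp–A–C-sharp–E-sharp; second inversion → fifth (C-sharp) lowest.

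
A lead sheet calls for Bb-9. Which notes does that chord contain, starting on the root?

Bb – Db – F – Ab – C

Bb-9 is a minor ninth built on Bb.
root → Bb
3rd (minor 3rd) → Db
5th (perfect 5th) → F
7th (minor 7th) → Ab
9th (major 9th) → C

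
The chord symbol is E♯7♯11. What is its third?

Root of E♯7♯11 = E♯. The 3rd is a major 3rd: E♯ up a major 3rd → G𝄪.

G𝄪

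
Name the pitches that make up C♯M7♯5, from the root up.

C♯M7♯5 is an augmented major seventh built on C#.
root → C#
3rd (major 3rd) → E#
5th (augmented 5th) → G##
7th (major 7th) → B#

C#, E#, G##, B#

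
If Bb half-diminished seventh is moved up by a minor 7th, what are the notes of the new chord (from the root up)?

A♭, C♭, E𝄫, G♭

B♭ up a minor 7th → A♭. New chord: A♭ half-diminished seventh.
- root: A♭
- minor 3rd: C♭
- diminished 5th: E𝄫
- minor 7th: G♭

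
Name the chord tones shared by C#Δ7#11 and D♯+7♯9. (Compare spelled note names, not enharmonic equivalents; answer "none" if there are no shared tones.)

C#Δ7#11 = C#, E#, G#, B#, F##.
D♯+7♯9 = D#, F##, A##, C#, E##.
Shared: C#, F##.

C# F##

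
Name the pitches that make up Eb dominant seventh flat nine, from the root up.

Eb dominant seventh flat nine: dominant seventh flat nine on Eb.
Root: Eb
Major 3rd (3rd): G
Perfect 5th (5th): Bb
Minor 7th (7th): Db
Minor 9th (9th): Fb

Eb, G, Bb, Db, Fb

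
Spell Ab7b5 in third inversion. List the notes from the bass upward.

Gb – Ab – C – Ebb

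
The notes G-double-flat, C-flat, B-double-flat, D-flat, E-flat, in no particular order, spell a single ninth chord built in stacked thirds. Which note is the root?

Arranged so that each adjacent pair is a third by letter name: C-flat – E-flat – G-double-flat – B-double-flat – D-flat.
The bottom of that stack, C-flat, is the root (this is C-flat dominant ninth flat five).

C-flat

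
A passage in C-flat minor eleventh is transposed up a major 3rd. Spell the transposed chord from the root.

E-flat, G-flat, B-flat, D-flat, F, A-flat

Transposed root: C-flat → E-flat (major 3rd up). So we spell E-flat minor eleventh:
root → E-flat
3rd (minor 3rd) → G-flat
5th (perfect 5th) → B-flat
7th (minor 7th) → D-flat
9th (major 9th) → F
11th (perfect 11th) → A-flat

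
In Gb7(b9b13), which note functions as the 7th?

F♭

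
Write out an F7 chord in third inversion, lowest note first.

Eb – F – A – C

F7 = F–A–C–Eb; third inversion → seventh (Eb) lowest.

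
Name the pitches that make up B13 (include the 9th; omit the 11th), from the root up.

B D# F# A C# G#

B13: dominant thirteenth on B.
B — root
D# — major 3rd
F# — perfect 5th
A — minor 7th
C# — major 9th
G# — major 13th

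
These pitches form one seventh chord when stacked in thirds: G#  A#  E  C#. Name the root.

A#

Arranged so that each adjacent pair is a third by letter name: A# – C# – E – G#.
The bottom of that stack, A#, is the root (this is A# half-diminished seventh).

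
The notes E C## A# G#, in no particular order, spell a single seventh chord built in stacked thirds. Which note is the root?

Arranged so that each adjacent pair is a third by letter name: A# – C## – E – G#.
The bottom of that stack, A#, is the root (this is A# dominant seventh flat five).

A#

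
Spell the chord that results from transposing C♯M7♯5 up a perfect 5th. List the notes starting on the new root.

G# B# D## F##

Transposed root: C# → G# (perfect 5th up). So we spell G# augmented major seventh:
G# — root
B# — major 3rd
D## — augmented 5th
F## — major 7th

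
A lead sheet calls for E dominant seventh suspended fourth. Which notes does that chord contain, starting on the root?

Root E, quality dominant seventh suspended fourth:
Root: E
Perfect 4th (4th): A
Perfect 5th (5th): B
Minor 7th (7th): D

E, A, B, D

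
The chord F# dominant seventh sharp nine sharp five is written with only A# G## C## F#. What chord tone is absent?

F# dominant seventh sharp nine sharp five = F#, A#, C##, E, G##. The voicing lacks the 7th (minor 7th), E.

E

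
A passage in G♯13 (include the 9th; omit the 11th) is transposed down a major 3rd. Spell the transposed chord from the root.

Transposed root: G# → E (major 3rd down). So we spell E dominant thirteenth:
E — root
G# — major 3rd
B — perfect 5th
D — minor 7th
F# — major 9th
C# — major 13th

E G# B D F# C#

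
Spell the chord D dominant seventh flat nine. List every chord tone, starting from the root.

D  F-sharp  A  C  E-flat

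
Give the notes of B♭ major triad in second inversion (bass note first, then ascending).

F, B-flat, D

In root position, B♭ major triad is B-flat–D–F.
Second inversion puts the fifth (F) in the bass.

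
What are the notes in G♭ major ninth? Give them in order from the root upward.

Gb – Bb – Db – F – Ab

G♭ major ninth is a major ninth built on Gb.
Gb — root
Bb — major 3rd
Db — perfect 5th
F — major 7th
Ab — major 9th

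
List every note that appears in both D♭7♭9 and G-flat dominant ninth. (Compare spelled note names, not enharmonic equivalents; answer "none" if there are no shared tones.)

Db, Ab

D♭7♭9 = Db, F, Ab, Cb, Ebb.
G-flat dominant ninth = Gb, Bb, Db, Fb, Ab.
Shared: Db, Ab.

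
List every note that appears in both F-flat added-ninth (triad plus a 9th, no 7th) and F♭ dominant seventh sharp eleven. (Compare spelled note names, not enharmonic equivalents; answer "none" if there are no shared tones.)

F-flat added-ninth = F-flat, A-flat, C-flat, G-flat.
F♭ dominant seventh sharp eleven = F-flat, A-flat, C-flat, E-double-flat, B-flat.
Shared: F-flat, A-flat, C-flat.

F-flat A-flat C-flat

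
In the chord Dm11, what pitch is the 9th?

Dm11 is built on D; its 9th is a major 9th above the root.
A second above D uses the letter E, and the major 9th above D is E.

E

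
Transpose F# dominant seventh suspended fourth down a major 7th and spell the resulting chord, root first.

F# down a major 7th → G. New chord: G dominant seventh suspended fourth.
- root: G
- perfect 4th: C
- perfect 5th: D
- minor 7th: F

G, C, D, F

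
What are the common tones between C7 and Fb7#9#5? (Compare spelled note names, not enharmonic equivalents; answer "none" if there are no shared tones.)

C  G

C7: C E G Bb
Fb7#9#5: Fb Ab C Ebb G
Common to both → C, G.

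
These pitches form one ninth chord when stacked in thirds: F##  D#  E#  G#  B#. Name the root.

E#

Stacking in thirds gives E# – G# – B# – D# – F##, so E# is the root — E# minor ninth.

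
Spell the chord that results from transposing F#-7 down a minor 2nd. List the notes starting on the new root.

E# – G# – B# – D#

A minor 2nd down from F# is E#, so the new chord is E# minor seventh.
- root: E#
- minor 3rd: G#
- perfect 5th: B#
- minor 7th: D#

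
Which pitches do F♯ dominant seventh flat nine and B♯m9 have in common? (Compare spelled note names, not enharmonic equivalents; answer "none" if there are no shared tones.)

F♯ dominant seventh flat nine = F#, A#, C#, E, G.
B♯m9 = B#, D#, F##, A#, C##.
Shared: A#.

A#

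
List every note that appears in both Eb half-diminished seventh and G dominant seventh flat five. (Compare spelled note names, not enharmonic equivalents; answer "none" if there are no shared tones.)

D-flat

Eb half-diminished seventh: E-flat G-flat B-double-flat D-flat
G dominant seventh flat five: G B D-flat F
Common to both → D-flat.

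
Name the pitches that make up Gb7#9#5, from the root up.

Gb Bb D Fb A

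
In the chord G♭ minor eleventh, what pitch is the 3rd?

Bbb

Root of G♭ minor eleventh = Gb. The 3rd is a minor 3rd: Gb up a minor 3rd → Bbb.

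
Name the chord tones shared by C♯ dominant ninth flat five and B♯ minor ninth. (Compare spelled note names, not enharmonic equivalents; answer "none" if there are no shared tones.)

C♯ dominant ninth flat five = C#, E#, G, B, D#.
B♯ minor ninth = B#, D#, F##, A#, C##.
Shared: D#.

D#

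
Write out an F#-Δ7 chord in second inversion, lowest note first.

F#-Δ7 = F#–A–C#–E#; second inversion → fifth (C#) lowest.

C#  E#  F#  A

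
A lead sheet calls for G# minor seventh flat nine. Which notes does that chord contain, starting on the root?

Root G#, quality minor seventh flat nine:
root → G#
3rd (minor 3rd) → B
5th (perfect 5th) → D#
7th (minor 7th) → F#
9th (minor 9th) → A

G#, B, D#, F#, A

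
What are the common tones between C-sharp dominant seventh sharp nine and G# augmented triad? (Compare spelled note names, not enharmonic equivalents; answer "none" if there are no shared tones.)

C-sharp dominant seventh sharp nine: C-sharp E-sharp G-sharp B D-double-sharp
G# augmented triad: G-sharp B-sharp D-double-sharp
Common to both → G-sharp, D-double-sharp.

G-sharp, D-double-sharp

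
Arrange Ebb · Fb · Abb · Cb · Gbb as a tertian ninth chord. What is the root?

Fb

Stacking in thirds gives Fb – Abb – Cb – Ebb – Gbb, so Fb is the root — Fb minor seventh flat nine.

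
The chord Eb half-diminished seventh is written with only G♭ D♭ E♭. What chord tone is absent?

B𝄫

The full Eb half-diminished seventh chord is E♭, G♭, B𝄫, D♭.
Comparing with the voicing, the diminished 5th (5th) — B𝄫 — is absent.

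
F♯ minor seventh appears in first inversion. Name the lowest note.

A

F♯ minor seventh in root position is F-sharp–A–C-sharp–E.
First inversion places the third in the bass, which is A.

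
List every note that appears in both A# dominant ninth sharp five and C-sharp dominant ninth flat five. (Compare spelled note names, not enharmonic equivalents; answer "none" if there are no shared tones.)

A# dominant ninth sharp five = A♯, C𝄪, E𝄪, G♯, B♯.
C-sharp dominant ninth flat five = C♯, E♯, G, B, D♯.
Shared: none.

none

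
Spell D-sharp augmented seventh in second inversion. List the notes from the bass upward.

D-sharp augmented seventh = D♯–F𝄪–A𝄪–C♯; second inversion → fifth (A𝄪) lowest.

A𝄪 – C♯ – D♯ – F𝄪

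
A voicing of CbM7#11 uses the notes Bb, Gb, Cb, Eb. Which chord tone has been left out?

CbM7#11 = Cb, Eb, Gb, Bb, F. The voicing lacks the 11th (augmented 11th), F.

F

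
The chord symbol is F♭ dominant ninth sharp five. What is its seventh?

E-double-flat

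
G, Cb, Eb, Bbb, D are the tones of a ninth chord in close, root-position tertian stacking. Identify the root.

Cb

Stacking in thirds gives Cb – Eb – G – Bbb – D, so Cb is the root — Cb dominant seventh sharp nine sharp five.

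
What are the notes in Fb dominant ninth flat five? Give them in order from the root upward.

Fb dominant ninth flat five is a dominant ninth flat five built on F♭.
root → F♭
3rd (major 3rd) → A♭
5th (diminished 5th) → C𝄫
7th (minor 7th) → E𝄫
9th (major 9th) → G♭

F♭ A♭ C𝄫 E𝄫 G♭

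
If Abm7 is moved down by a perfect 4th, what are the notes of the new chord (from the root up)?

E♭, G♭, B♭, D♭

A♭ down a perfect 4th → E♭. New chord: E♭ minor seventh.
E♭ — root
G♭ — minor 3rd
B♭ — perfect 5th
D♭ — minor 7th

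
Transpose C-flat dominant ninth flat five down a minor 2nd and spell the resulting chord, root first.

Bb, D, Fb, Ab, C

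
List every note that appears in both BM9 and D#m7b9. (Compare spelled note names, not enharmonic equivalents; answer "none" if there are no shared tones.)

BM9 = B, D#, F#, A#, C#.
D#m7b9 = D#, F#, A#, C#, E.
Shared: D#, F#, A#, C#.

D#, F#, A#, C#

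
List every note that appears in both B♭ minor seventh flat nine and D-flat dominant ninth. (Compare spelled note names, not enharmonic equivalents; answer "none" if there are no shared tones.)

B♭ minor seventh flat nine = B-flat, D-flat, F, A-flat, C-flat.
D-flat dominant ninth = D-flat, F, A-flat, C-flat, E-flat.
Shared: D-flat, F, A-flat, C-flat.

D-flat, F, A-flat, C-flat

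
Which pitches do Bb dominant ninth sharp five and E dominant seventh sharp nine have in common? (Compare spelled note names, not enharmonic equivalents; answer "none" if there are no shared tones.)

Bb dominant ninth sharp five: B-flat D F-sharp A-flat C
E dominant seventh sharp nine: E G-sharp B D F-double-sharp
Common to both → D.

D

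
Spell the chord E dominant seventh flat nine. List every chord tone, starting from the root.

E dominant seventh flat nine: dominant seventh flat nine on E.
E — root
G♯ — major 3rd
B — perfect 5th
D — minor 7th
F — minor 9th

E  G♯  B  D  F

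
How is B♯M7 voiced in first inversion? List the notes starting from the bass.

B♯M7 = B#–D##–F##–A##; first inversion → third (D##) lowest.

D##  F##  A##  B#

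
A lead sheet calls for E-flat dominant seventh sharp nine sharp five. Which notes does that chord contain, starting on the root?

Eb G B Db F#

Root Eb, quality dominant seventh sharp nine sharp five:
Root: Eb
Major 3rd (3rd): G
Augmented 5th (5th): B
Minor 7th (7th): Db
Augmented 9th (9th): F#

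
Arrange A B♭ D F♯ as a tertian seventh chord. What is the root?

B♭

Arranged so that each adjacent pair is a third by letter name: B♭ – D – F♯ – A.
The bottom of that stack, B♭, is the root (this is B♭ augmented major seventh).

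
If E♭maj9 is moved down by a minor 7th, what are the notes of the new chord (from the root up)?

F – A – C – E – G

Eb down a minor 7th → F. New chord: F major ninth.
- root: F
- major 3rd: A
- perfect 5th: C
- major 7th: E
- major 9th: G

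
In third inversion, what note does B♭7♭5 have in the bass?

B♭7♭5 in root position is Bb–D–Fb–Ab.
Third inversion places the seventh in the bass, which is Ab.

Ab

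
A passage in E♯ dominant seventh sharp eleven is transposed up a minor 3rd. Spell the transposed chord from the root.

G-sharp – B-sharp – D-sharp – F-sharp – C-double-sharp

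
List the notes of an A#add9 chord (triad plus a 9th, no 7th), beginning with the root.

A#add9: added-ninth on A#.
- root: A#
- major 3rd: C##
- perfect 5th: E#
- major 9th: B#

A#, C##, E#, B#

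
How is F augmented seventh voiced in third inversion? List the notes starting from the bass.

In root position, F augmented seventh is F–A–C-sharp–E-flat.
Third inversion puts the seventh (E-flat) in the bass.

E-flat F A C-sharp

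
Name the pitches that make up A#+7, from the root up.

A#+7 is an augmented seventh built on A♯.
Root: A♯
Major 3rd (3rd): C𝄪
Augmented 5th (5th): E𝄪
Minor 7th (7th): G♯

A♯ – C𝄪 – E𝄪 – G♯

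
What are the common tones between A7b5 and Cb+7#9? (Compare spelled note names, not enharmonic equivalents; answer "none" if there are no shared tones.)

A7b5: A C♯ E♭ G
Cb+7#9: C♭ E♭ G B𝄫 D
Common to both → E♭, G.

E♭, G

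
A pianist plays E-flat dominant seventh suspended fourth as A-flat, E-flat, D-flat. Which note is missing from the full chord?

The full E-flat dominant seventh suspended fourth chord is E-flat, A-flat, B-flat, D-flat.
Comparing with the voicing, the perfect 5th (5th) — B-flat — is absent.

B-flat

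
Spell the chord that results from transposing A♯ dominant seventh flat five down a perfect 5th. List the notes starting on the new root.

Transposed root: A-sharp → D-sharp (perfect 5th down). So we spell D-sharp dominant seventh flat five:
- root: D-sharp
- major 3rd: F-double-sharp
- diminished 5th: A
- minor 7th: C-sharp

D-sharp, F-double-sharp, A, C-sharp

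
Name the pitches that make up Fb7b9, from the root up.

Fb, Ab, Cb, Ebb, Gbb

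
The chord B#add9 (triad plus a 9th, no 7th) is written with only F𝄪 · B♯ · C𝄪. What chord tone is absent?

D𝄪

B#add9 = B♯, D𝄪, F𝄪, C𝄪. The voicing lacks the 3rd (major 3rd), D𝄪.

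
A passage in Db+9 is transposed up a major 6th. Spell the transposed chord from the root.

B♭  D  F♯  A♭  C

D♭ up a major 6th → B♭. New chord: B♭ dominant ninth sharp five.
B♭ — root
D — major 3rd
F♯ — augmented 5th
A♭ — minor 7th
C — major 9th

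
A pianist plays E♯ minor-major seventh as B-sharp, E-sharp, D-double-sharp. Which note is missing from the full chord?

The full E♯ minor-major seventh chord is E-sharp, G-sharp, B-sharp, D-double-sharp.
Comparing with the voicing, the minor 3rd (3rd) — G-sharp — is absent.

G-sharp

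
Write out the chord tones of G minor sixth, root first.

G minor sixth: minor sixth on G.
root → G
3rd (minor 3rd) → B-flat
5th (perfect 5th) → D
6th (major 6th) → E

G, B-flat, D, E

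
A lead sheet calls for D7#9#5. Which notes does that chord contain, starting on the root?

D7#9#5 is a dominant seventh sharp nine sharp five built on D.
- root: D
- major 3rd: F♯
- augmented 5th: A♯
- minor 7th: C
- augmented 9th: E♯

D – F♯ – A♯ – C – E♯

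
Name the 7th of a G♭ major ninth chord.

F

Root of G♭ major ninth = Gb. The 7th is a major 7th: Gb up a major 7th → F.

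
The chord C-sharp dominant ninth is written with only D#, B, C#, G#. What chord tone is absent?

E#

The full C-sharp dominant ninth chord is C#, E#, G#, B, D#.
Comparing with the voicing, the major 3rd (3rd) — E# — is absent.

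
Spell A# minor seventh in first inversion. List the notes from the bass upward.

In root position, A# minor seventh is A-sharp–C-sharp–E-sharp–G-sharp.
First inversion puts the third (C-sharp) in the bass.

C-sharp E-sharp G-sharp A-sharp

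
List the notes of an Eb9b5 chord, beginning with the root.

Eb9b5 is a dominant ninth flat five built on Eb.
Eb — root
G — major 3rd
Bbb — diminished 5th
Db — minor 7th
F — major 9th

Eb, G, Bbb, Db, F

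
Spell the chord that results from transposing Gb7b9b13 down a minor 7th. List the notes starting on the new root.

Ab, C, Eb, Gb, Bbb, Fb

Transposed root: Gb → Ab (minor 7th down). So we spell Ab dominant seventh flat nine flat thirteen:
- root: Ab
- major 3rd: C
- perfect 5th: Eb
- minor 7th: Gb
- minor 9th: Bbb
- minor 13th: Fb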